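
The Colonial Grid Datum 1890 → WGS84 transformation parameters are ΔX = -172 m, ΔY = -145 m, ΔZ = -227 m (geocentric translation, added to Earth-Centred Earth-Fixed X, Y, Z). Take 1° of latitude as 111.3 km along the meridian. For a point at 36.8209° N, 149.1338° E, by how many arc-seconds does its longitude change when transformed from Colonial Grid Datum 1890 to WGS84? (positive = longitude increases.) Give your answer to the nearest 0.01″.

Δλ = 8.59″

sin φ = 0.599316, cos φ = 0.800513, sin λ = 0.513035, cos λ = -0.858368.
East component: ΔE = −sin λ·ΔX + cos λ·ΔY = −(0.513035)(-172) + (-0.858368)(-145) = 212.71 m.
1° of latitude spans 111300 m; at latitude φ, 1° of longitude spans that × cos φ = 89097.1 m, so Δλ = 212.71 / 89097.1 × 3600 = 8.594″.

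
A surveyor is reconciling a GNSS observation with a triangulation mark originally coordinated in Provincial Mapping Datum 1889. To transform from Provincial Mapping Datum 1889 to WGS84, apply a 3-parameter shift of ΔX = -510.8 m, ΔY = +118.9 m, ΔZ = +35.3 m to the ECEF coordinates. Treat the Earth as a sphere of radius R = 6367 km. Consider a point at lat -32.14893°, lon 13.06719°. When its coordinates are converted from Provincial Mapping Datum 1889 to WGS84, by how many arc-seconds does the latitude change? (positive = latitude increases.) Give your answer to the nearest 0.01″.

sin φ = -0.532122, cos φ = 0.846668, sin λ = 0.226094, cos λ = 0.974106.
North component: ΔN = −sin φ cos λ·ΔX − sin φ sin λ·ΔY + cos φ·ΔZ = −(-0.532122)(0.974106)(-510.8) − (-0.532122)(0.226094)(118.9) + (0.846668)(35.3) = -220.58 m.
1° of latitude spans πR/180 = 111125 m, so Δφ = -220.58 / 111125 × 3600 = -7.146″.

Δφ = -7.15″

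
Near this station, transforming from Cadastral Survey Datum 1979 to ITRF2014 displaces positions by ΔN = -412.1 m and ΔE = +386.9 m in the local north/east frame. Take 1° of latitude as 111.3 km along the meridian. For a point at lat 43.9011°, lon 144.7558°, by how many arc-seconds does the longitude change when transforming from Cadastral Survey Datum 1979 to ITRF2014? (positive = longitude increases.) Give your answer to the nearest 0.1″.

Δλ = 17.4″

At latitude 43.9011°, cos φ = 0.720538.
1° of longitude at this latitude = 111.3 × cos φ = 80.20 km, so Δλ = 386.9 / 80195.9 = 0.0048244° = 17.368″.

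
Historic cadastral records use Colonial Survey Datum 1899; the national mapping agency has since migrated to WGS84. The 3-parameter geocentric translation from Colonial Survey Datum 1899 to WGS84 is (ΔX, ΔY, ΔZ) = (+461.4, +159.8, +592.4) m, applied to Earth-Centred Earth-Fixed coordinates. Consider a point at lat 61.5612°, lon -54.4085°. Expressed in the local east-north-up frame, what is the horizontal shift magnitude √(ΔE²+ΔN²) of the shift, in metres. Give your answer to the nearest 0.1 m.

494.9 m

At φ = 61.5612°, λ = -54.4085°: sin φ = 0.879326, cos φ = 0.476220, sin λ = -0.813187, cos λ = 0.582002.
ΔE = −sin λ·ΔX + cos λ·ΔY = −(-0.813187)·(461.4) + (0.582002)·(159.8) = 468.21 m.
ΔN = −sin φ cos λ·ΔX − sin φ sin λ·ΔY + cos φ·ΔZ = −(0.879326)(0.582002)(461.4) − (0.879326)(-0.813187)(159.8) + (0.476220)(592.4) = 160.25 m.
Horizontal magnitude = √(ΔE² + ΔN²) = √(468.21² + 160.25²) = 494.87 m.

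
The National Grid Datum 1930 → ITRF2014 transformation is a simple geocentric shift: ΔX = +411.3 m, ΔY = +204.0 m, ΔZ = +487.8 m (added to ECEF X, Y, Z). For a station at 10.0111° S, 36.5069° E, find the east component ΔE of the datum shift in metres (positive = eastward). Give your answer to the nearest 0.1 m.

ΔE = -80.7 m

The local east axis at (φ, λ) is (−sin λ, cos λ, 0), so ΔE = −sin(36.5069°)·411.3 + cos(36.5069°)·204.0 = -80.72 m.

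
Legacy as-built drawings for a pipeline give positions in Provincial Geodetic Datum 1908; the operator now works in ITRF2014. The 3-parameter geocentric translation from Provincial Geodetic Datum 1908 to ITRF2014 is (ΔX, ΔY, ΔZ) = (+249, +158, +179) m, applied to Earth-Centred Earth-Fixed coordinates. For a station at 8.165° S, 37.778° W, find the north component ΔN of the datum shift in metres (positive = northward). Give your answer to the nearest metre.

ΔN = 191 m

At φ = -8.165°, λ = -37.778°: sin φ = -0.142024, cos φ = 0.989863, sin λ = -0.612604, cos λ = 0.790390.
ΔN = −sin φ cos λ·ΔX − sin φ sin λ·ΔY + cos φ·ΔZ = −(-0.142024)(0.790390)(249) − (-0.142024)(-0.612604)(158) + (0.989863)(179) = 191.39 m.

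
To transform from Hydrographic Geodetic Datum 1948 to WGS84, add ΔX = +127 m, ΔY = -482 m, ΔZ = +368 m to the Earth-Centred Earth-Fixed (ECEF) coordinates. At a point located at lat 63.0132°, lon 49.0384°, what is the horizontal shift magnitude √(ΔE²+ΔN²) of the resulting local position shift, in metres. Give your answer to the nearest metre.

At φ = 63.0132°, λ = 49.0384°: sin φ = 0.891111, cos φ = 0.453785, sin λ = 0.755149, cos λ = 0.655553.
ΔE = −sin λ·ΔX + cos λ·ΔY = −(0.755149)·(127) + (0.655553)·(-482) = -411.88 m.
ΔN = −sin φ cos λ·ΔX − sin φ sin λ·ΔY + cos φ·ΔZ = −(0.891111)(0.655553)(127) − (0.891111)(0.755149)(-482) + (0.453785)(368) = 417.15 m.
Horizontal magnitude = √(ΔE² + ΔN²) = √((-411.88)² + 417.15²) = 586.23 m.

586 m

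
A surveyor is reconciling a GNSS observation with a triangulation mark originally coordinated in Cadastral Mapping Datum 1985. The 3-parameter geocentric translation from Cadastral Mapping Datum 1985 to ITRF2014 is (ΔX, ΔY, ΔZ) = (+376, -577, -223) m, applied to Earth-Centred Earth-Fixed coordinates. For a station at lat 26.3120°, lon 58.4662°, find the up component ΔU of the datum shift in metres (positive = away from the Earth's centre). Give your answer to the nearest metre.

ΔU = -363 m

The local up (radial) axis is (cos φ cos λ, cos φ sin λ, sin φ), giving ΔU = 176.275 − 440.842 − 98.847 = -363.41 m.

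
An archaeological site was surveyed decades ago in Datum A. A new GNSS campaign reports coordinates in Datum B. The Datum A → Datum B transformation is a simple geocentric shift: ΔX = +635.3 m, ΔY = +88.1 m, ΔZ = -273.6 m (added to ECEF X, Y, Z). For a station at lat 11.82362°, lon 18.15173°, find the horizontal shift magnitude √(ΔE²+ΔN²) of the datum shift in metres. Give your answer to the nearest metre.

At φ = 11.82362°, λ = 18.15173°: sin φ = 0.204900, cos φ = 0.978783, sin λ = 0.311534, cos λ = 0.950235.
ΔE = −sin λ·ΔX + cos λ·ΔY = −(0.311534)·(635.3) + (0.950235)·(88.1) = -114.20 m.
ΔN = −sin φ cos λ·ΔX − sin φ sin λ·ΔY + cos φ·ΔZ = −(0.204900)(0.950235)(635.3) − (0.204900)(0.311534)(88.1) + (0.978783)(-273.6) = -397.11 m.
Horizontal magnitude = √(ΔE² + ΔN²) = √((-114.20)² + (-397.11)²) = 413.21 m.

413 m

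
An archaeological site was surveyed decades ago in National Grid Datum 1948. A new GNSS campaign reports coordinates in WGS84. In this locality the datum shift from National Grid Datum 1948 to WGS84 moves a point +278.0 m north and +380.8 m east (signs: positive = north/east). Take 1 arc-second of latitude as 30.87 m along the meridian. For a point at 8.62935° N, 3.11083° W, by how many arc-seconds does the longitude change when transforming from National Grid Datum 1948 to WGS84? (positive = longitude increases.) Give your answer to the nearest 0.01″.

Δλ = 12.48″

At latitude 8.62935°, cos φ = 0.988680.
1″ of longitude at this latitude = 30.87 × cos φ = 30.5205 m, so Δλ = 380.8 / 30.5205 = 12.477″.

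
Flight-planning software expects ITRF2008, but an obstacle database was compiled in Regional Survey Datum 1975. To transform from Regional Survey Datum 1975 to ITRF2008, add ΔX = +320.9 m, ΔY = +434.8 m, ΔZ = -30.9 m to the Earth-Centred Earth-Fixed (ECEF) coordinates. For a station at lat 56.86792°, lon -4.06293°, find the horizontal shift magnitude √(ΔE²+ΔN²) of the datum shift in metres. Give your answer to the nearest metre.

At φ = 56.86792°, λ = -4.06293°: sin φ = 0.837413, cos φ = 0.546571, sin λ = -0.070852, cos λ = 0.997487.
ΔE = −sin λ·ΔX + cos λ·ΔY = −(-0.070852)·(320.9) + (0.997487)·(434.8) = 456.44 m.
ΔN = −sin φ cos λ·ΔX − sin φ sin λ·ΔY + cos φ·ΔZ = −(0.837413)(0.997487)(320.9) − (0.837413)(-0.070852)(434.8) + (0.546571)(-30.9) = -259.14 m.
Horizontal magnitude = √(ΔE² + ΔN²) = √(456.44² + (-259.14)²) = 524.88 m.

525 m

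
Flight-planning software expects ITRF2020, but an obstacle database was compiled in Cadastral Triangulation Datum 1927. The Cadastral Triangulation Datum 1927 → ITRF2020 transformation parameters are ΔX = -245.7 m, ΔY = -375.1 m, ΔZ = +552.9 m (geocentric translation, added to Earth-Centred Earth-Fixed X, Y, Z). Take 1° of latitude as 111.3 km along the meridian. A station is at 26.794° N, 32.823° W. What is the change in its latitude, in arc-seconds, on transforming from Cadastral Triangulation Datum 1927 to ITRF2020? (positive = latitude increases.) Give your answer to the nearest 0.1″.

sin φ = 0.450784, cos φ = 0.892633, sin λ = -0.542046, cos λ = 0.840349.
North component: ΔN = −sin φ cos λ·ΔX − sin φ sin λ·ΔY + cos φ·ΔZ = −(0.450784)(0.840349)(-245.7) − (0.450784)(-0.542046)(-375.1) + (0.892633)(552.9) = 494.96 m.
1° of latitude spans 111300 m, so Δφ = 494.96 / 111300 × 3600 = 16.009″.

Δφ = 16.0″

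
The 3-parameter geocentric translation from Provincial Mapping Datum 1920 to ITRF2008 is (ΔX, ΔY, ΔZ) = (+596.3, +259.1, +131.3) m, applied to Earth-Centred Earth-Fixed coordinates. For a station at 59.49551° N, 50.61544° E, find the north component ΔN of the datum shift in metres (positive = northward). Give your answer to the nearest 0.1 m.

At φ = 59.49551°, λ = 50.61544°: sin φ = 0.861589, cos φ = 0.507606, sin λ = 0.772905, cos λ = 0.634522.
ΔN = −sin φ cos λ·ΔX − sin φ sin λ·ΔY + cos φ·ΔZ = −(0.861589)(0.634522)(596.3) − (0.861589)(0.772905)(259.1) + (0.507606)(131.3) = -431.89 m.

ΔN = -431.9 m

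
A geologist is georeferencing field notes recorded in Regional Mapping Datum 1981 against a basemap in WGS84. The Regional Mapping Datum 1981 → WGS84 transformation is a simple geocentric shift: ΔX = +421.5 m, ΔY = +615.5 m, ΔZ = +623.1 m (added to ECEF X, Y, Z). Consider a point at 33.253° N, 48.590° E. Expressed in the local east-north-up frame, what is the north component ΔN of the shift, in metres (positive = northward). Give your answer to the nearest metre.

ΔN = 115 m

The local north axis is (−sin φ cos λ, −sin φ sin λ, cos φ), giving ΔN = -152.875 − 253.125 + 521.072 = 115.07 m.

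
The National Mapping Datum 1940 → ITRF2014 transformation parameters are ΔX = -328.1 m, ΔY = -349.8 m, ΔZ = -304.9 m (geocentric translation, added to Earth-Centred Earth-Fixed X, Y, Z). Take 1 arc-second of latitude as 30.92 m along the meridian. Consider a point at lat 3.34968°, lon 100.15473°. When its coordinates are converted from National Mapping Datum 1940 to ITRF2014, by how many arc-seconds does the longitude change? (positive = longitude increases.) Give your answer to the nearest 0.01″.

Δλ = 12.46″

sin φ = 0.058430, cos φ = 0.998292, sin λ = 0.984335, cos λ = -0.176307.
East component: ΔE = −sin λ·ΔX + cos λ·ΔY = −(0.984335)(-328.1) + (-0.176307)(-349.8) = 384.63 m.
1° of latitude spans 3600 × 30.92 = 111312 m; at latitude φ, 1° of longitude spans that × cos φ = 111121.8 m, so Δλ = 384.63 / 111121.8 × 3600 = 12.461″.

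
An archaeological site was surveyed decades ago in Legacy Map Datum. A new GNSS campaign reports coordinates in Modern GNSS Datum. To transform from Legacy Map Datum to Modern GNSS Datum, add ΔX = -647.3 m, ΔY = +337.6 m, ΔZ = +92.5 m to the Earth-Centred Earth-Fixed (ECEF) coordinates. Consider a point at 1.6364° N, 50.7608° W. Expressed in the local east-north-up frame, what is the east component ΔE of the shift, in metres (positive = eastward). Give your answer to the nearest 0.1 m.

ΔE = -287.8 m

The local east axis at (φ, λ) is (−sin λ, cos λ, 0), so ΔE = −sin(-50.7608°)·(-647.3) + cos(-50.7608°)·337.6 = -287.79 m.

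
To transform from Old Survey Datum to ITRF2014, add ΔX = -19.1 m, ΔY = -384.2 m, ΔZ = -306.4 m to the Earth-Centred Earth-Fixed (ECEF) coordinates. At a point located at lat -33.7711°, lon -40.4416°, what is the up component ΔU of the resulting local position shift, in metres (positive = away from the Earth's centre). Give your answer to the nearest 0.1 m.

ΔU = 365.4 m

At φ = -33.7711°, λ = -40.4416°: sin φ = -0.555876, cos φ = 0.831265, sin λ = -0.648673, cos λ = 0.761068.
ΔU = cos φ cos λ·ΔX + cos φ sin λ·ΔY + sin φ·ΔZ = (0.831265)(0.761068)(-19.1) + (0.831265)(-0.648673)(-384.2) + (-0.555876)(-306.4) = 365.40 m.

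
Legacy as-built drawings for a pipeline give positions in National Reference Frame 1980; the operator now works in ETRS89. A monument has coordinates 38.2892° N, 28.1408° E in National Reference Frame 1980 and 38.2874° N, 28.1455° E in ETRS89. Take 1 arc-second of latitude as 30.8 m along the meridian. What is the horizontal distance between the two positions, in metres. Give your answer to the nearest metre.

455 m

Δφ = 38.2874° − 38.2892° = -0.0018°; Δλ = 28.1455° − 28.1408° = +0.0047°.
1° of latitude = 3600 × 30.80 = 110880 m.
ΔN = Δφ × 110880 = -199.6 m; ΔE = Δλ × 110880 × cos(38.2892°) = +0.0047 × 110880 × 0.784893 = 409.0 m.
Distance = √(ΔE² + ΔN²) = √(409.0² + (-199.6)²) = 455.1 m.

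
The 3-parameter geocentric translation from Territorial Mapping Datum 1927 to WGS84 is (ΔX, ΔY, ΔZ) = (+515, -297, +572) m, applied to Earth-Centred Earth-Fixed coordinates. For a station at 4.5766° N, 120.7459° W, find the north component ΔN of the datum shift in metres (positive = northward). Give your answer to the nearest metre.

At φ = 4.5766°, λ = -120.7459°: sin φ = 0.079792, cos φ = 0.996812, sin λ = -0.859443, cos λ = -0.511232.
ΔN = −sin φ cos λ·ΔX − sin φ sin λ·ΔY + cos φ·ΔZ = −(0.079792)(-0.511232)(515) − (0.079792)(-0.859443)(-297) + (0.996812)(572) = 570.82 m.

ΔN = 571 m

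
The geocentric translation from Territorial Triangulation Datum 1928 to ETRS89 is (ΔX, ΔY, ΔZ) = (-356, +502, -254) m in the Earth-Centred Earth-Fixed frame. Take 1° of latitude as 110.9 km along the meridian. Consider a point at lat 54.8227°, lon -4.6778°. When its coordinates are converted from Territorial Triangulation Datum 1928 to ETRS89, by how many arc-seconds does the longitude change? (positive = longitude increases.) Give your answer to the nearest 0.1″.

Δλ = 26.6″

sin φ = 0.817373, cos φ = 0.576109, sin λ = -0.081552, cos λ = 0.996669.
East component: ΔE = −sin λ·ΔX + cos λ·ΔY = −(-0.081552)(-356) + (0.996669)(502) = 471.30 m.
1° of latitude spans 110900 m; at latitude φ, 1° of longitude spans that × cos φ = 63890.4 m, so Δλ = 471.30 / 63890.4 × 3600 = 26.556″.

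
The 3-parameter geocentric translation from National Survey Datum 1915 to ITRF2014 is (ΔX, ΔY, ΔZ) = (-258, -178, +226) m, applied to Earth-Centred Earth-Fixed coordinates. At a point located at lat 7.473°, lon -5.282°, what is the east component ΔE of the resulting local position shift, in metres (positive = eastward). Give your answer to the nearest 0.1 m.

ΔE = -201.0 m

At φ = 7.473°, λ = -5.282°: sin φ = 0.130059, cos φ = 0.991506, sin λ = -0.092058, cos λ = 0.995754.
ΔE = −sin λ·ΔX + cos λ·ΔY = −(-0.092058)·(-258) + (0.995754)·(-178) = -201.00 m.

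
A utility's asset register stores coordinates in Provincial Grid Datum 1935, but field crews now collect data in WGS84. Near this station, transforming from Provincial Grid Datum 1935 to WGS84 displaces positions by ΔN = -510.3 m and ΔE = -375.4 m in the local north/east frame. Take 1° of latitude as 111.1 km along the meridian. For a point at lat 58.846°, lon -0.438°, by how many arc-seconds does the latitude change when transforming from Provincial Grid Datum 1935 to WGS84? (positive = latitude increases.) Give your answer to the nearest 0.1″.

Δφ = -16.5″

1° of latitude = 111.1 km, so Δφ = -510.3 / 111100 = -0.0045932° = -16.535″.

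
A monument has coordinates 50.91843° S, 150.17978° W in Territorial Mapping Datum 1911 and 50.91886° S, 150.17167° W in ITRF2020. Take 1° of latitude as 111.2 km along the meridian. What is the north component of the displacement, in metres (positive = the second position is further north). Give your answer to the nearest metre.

Δφ = -50.91886° − -50.91843° = -0.00043°; Δλ = -150.17167° − -150.17978° = +0.00811°.
ΔN = Δφ × 111200 = -47.8 m; ΔE = Δλ × 111200 × cos(-50.91843°) = +0.00811 × 111200 × 0.630426 = 568.5 m.

ΔN = -48 m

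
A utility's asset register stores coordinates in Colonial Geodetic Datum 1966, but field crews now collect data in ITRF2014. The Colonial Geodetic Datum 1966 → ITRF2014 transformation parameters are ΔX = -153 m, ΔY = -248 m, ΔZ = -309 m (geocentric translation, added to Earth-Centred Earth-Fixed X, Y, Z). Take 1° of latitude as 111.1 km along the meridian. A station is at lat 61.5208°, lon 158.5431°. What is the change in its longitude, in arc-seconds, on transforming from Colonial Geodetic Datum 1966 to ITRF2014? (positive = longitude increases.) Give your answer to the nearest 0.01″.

sin φ = 0.878990, cos φ = 0.476840, sin λ = 0.365801, cos λ = -0.930693.
East component: ΔE = −sin λ·ΔX + cos λ·ΔY = −(0.365801)(-153) + (-0.930693)(-248) = 286.78 m.
1° of latitude spans 111100 m; at latitude φ, 1° of longitude spans that × cos φ = 52976.9 m, so Δλ = 286.78 / 52976.9 × 3600 = 19.488″.

Δλ = 19.49″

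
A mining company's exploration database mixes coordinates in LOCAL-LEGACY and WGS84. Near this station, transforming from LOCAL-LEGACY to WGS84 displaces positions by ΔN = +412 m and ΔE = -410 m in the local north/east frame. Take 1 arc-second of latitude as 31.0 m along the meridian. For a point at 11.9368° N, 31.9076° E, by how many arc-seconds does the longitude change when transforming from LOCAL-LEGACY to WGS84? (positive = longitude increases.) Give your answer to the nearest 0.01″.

Δλ = -13.52″

At latitude 11.9368°, cos φ = 0.978376.
1″ of longitude at this latitude = 31.00 × cos φ = 30.3297 m, so Δλ = -410.0 / 30.3297 = -13.518″.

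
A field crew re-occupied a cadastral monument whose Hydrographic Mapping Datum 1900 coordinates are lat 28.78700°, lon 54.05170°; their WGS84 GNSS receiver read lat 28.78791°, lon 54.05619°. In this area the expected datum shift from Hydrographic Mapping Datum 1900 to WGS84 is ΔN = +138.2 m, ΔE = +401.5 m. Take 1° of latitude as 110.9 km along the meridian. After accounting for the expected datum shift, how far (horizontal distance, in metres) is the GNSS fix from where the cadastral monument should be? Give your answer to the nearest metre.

Observed coordinate differences: Δφ = +0.00091°, Δλ = +0.00449°.
Converting to metres (1° lat = 110900 m, cos φ = 0.876416): observed ΔN = 100.9 m, observed ΔE = 436.4 m.
Subtracting the expected shift leaves a residual of 100.9 − (138.2) = -37.3 m north and 436.4 − (401.5) = 34.9 m east.
Residual distance = √((-37.3)² + 34.9²) = 51.1 m.

51 m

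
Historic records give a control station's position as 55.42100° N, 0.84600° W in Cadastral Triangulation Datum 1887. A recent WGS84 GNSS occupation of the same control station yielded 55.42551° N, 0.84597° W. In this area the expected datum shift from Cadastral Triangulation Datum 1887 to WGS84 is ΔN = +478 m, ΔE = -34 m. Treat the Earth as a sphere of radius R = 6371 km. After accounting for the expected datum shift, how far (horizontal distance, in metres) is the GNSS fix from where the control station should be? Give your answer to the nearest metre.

43 m

Observed coordinate differences: Δφ = +0.00451°, Δλ = +0.00003°.
Converting to metres (1° lat = 111195 m, cos φ = 0.567542): observed ΔN = 501.5 m, observed ΔE = 1.9 m.
Subtracting the expected shift leaves a residual of 501.5 − (478) = 23.5 m north and 1.9 − (-34) = 35.9 m east.
Residual distance = √(23.5² + 35.9²) = 42.9 m.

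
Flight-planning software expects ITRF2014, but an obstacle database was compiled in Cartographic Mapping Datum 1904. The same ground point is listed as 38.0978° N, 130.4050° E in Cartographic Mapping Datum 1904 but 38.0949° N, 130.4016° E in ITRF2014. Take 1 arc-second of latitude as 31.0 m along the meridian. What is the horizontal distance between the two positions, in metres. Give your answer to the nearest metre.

Δφ = 38.0949° − 38.0978° = -0.0029°; Δλ = 130.4016° − 130.4050° = -0.0034°.
1° of latitude = 3600 × 31.00 = 111600 m.
ΔN = Δφ × 111600 = -323.6 m; ΔE = Δλ × 111600 × cos(38.0978°) = -0.0034 × 111600 × 0.786959 = -298.6 m.
Distance = √(ΔE² + ΔN²) = √((-298.6)² + (-323.6)²) = 440.3 m.

440 m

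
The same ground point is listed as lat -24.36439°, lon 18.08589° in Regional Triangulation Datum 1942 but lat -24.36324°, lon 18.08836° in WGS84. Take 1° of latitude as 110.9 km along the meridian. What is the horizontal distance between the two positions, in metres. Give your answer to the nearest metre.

280 m

Δφ = -24.36324° − -24.36439° = +0.00115°; Δλ = 18.08836° − 18.08589° = +0.00247°.
ΔN = Δφ × 110900 = 127.5 m; ΔE = Δλ × 110900 × cos(-24.36439°) = +0.00247 × 110900 × 0.910940 = 249.5 m.
Distance = √(ΔE² + ΔN²) = √(249.5² + 127.5²) = 280.2 m.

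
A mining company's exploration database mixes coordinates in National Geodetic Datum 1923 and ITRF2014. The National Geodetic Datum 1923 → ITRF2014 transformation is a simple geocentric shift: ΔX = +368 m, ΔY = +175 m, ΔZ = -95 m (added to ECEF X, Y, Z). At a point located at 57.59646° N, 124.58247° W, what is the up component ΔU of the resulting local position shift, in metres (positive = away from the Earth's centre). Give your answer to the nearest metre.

ΔU = -269 m

At φ = 57.59646°, λ = -124.58247°: sin φ = 0.844295, cos φ = 0.535879, sin λ = -0.823310, cos λ = -0.567592.
ΔU = cos φ cos λ·ΔX + cos φ sin λ·ΔY + sin φ·ΔZ = (0.535879)(-0.567592)(368) + (0.535879)(-0.823310)(175) + (0.844295)(-95) = -269.35 m.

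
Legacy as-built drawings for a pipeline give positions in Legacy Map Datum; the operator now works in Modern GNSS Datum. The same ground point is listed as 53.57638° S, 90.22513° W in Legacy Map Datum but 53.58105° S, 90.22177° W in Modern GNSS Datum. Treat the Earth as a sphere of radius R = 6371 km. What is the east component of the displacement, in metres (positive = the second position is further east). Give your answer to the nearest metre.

ΔE = 222 m

Δφ = -53.58105° − -53.57638° = -0.00467°; Δλ = -90.22177° − -90.22513° = +0.00336°.
1° along a meridian = πR/180 = 111195 m.
ΔN = Δφ × 111195 = -519.3 m; ΔE = Δλ × 111195 × cos(-53.57638°) = +0.00336 × 111195 × 0.593751 = 221.8 m.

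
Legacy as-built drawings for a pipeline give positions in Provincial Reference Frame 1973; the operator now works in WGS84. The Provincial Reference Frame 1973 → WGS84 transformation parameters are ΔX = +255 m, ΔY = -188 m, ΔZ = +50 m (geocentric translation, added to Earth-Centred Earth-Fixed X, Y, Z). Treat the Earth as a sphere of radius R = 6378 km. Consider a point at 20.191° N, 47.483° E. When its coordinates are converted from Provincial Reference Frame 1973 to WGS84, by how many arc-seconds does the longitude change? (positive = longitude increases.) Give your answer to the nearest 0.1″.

sin φ = 0.345151, cos φ = 0.938547, sin λ = 0.737077, cos λ = 0.675809.
East component: ΔE = −sin λ·ΔX + cos λ·ΔY = −(0.737077)(255) + (0.675809)(-188) = -315.01 m.
1° of latitude spans πR/180 = 111317 m; at latitude φ, 1° of longitude spans that × cos φ = 104476.4 m, so Δλ = -315.01 / 104476.4 × 3600 = -10.854″.

Δλ = -10.9″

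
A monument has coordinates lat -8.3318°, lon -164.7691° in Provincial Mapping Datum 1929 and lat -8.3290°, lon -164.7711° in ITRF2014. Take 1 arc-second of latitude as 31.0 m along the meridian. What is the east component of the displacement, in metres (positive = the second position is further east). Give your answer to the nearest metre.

ΔE = -221 m

Δφ = -8.3290° − -8.3318° = +0.0028°; Δλ = -164.7711° − -164.7691° = -0.0020°.
1° of latitude = 3600 × 31.00 = 111600 m.
ΔN = Δφ × 111600 = 312.5 m; ΔE = Δλ × 111600 × cos(-8.3318°) = -0.0020 × 111600 × 0.989446 = -220.8 m.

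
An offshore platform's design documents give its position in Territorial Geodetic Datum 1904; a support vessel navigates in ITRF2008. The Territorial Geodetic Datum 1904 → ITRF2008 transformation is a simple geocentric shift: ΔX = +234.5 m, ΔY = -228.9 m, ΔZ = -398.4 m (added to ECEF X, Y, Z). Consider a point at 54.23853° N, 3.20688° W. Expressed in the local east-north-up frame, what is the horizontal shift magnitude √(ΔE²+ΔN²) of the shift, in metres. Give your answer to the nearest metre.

The local east axis at (φ, λ) is (−sin λ, cos λ, 0), so ΔE = −sin(-3.20688°)·234.5 + cos(-3.20688°)·(-228.9) = -215.42 m.
The local north axis is (−sin φ cos λ, −sin φ sin λ, cos φ), giving ΔN = -189.989 − 10.391 − 232.830 = -433.21 m.
Horizontal magnitude = √(ΔE² + ΔN²) = √((-215.42)² + (-433.21)²) = 483.82 m.

484 m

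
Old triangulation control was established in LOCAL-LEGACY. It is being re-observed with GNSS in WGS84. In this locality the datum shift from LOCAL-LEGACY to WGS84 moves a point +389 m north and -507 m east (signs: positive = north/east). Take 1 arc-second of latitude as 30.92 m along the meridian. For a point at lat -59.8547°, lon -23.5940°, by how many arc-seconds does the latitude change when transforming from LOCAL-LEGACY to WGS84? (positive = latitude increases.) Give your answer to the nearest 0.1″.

Δφ = 12.6″

1″ of latitude = 30.92 m, so Δφ = 389.0 / 30.92 = 12.581″.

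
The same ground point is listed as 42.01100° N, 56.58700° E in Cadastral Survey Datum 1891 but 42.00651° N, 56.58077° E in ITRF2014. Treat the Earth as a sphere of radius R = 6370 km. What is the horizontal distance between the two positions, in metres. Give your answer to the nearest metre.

Δφ = 42.00651° − 42.01100° = -0.00449°; Δλ = 56.58077° − 56.58700° = -0.00623°.
1° along a meridian = πR/180 = 111177 m.
ΔN = Δφ × 111177 = -499.2 m; ΔE = Δλ × 111177 × cos(42.01100°) = -0.00623 × 111177 × 0.743016 = -514.6 m.
Distance = √(ΔE² + ΔN²) = √((-514.6)² + (-499.2)²) = 717.0 m.

717 m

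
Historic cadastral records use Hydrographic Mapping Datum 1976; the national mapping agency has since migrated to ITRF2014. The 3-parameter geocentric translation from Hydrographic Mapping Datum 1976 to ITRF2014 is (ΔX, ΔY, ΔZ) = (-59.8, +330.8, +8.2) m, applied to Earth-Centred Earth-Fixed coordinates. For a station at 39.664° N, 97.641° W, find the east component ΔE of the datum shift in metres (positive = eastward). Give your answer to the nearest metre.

The local east axis at (φ, λ) is (−sin λ, cos λ, 0), so ΔE = −sin(-97.641°)·(-59.8) + cos(-97.641°)·330.8 = -103.25 m.

ΔE = -103 m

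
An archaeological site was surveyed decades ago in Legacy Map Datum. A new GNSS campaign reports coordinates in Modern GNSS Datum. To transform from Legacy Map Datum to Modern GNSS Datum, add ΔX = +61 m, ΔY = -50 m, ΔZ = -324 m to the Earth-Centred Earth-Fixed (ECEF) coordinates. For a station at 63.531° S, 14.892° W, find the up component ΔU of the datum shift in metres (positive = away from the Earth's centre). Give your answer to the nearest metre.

At φ = -63.531°, λ = -14.892°: sin φ = -0.895176, cos φ = 0.445714, sin λ = -0.256998, cos λ = 0.966412.
ΔU = cos φ cos λ·ΔX + cos φ sin λ·ΔY + sin φ·ΔZ = (0.445714)(0.966412)(61) + (0.445714)(-0.256998)(-50) + (-0.895176)(-324) = 322.04 m.

ΔU = 322 m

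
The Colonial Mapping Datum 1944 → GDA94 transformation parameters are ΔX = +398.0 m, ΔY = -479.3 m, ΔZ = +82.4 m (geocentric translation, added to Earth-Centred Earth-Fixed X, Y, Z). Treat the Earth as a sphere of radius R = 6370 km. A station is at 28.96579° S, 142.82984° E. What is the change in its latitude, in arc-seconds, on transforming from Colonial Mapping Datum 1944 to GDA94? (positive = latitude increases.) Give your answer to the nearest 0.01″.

Δφ = -7.18″

sin φ = -0.484287, cos φ = 0.874909, sin λ = 0.604184, cos λ = -0.796845.
North component: ΔN = −sin φ cos λ·ΔX − sin φ sin λ·ΔY + cos φ·ΔZ = −(-0.484287)(-0.796845)(398.0) − (-0.484287)(0.604184)(-479.3) + (0.874909)(82.4) = -221.74 m.
1° of latitude spans πR/180 = 111177 m, so Δφ = -221.74 / 111177 × 3600 = -7.180″.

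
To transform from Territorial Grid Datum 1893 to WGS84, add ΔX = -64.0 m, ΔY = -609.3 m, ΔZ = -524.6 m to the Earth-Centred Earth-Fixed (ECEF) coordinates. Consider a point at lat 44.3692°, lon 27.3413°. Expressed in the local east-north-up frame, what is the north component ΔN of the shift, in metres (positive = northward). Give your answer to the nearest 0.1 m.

ΔN = -139.6 m

The local north axis is (−sin φ cos λ, −sin φ sin λ, cos φ), giving ΔN = 39.754 + 195.690 − 375.010 = -139.57 m.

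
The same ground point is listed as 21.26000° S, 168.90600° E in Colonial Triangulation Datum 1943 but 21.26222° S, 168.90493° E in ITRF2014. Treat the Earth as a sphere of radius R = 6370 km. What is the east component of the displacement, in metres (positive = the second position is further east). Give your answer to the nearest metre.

ΔE = -111 m

Δφ = -21.26222° − -21.26000° = -0.00222°; Δλ = 168.90493° − 168.90600° = -0.00107°.
1° along a meridian = πR/180 = 111177 m.
ΔN = Δφ × 111177 = -246.8 m; ΔE = Δλ × 111177 × cos(-21.26000°) = -0.00107 × 111177 × 0.931945 = -110.9 m.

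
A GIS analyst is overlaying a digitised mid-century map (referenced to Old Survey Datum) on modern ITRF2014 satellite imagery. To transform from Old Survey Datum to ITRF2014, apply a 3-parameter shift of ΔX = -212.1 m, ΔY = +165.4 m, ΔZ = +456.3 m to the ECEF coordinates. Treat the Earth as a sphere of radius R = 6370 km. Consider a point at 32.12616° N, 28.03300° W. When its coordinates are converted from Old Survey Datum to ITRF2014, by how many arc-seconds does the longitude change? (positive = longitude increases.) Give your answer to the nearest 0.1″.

sin φ = 0.531785, cos φ = 0.846879, sin λ = -0.469980, cos λ = 0.882677.
East component: ΔE = −sin λ·ΔX + cos λ·ΔY = −(-0.469980)(-212.1) + (0.882677)(165.4) = 46.31 m.
1° of latitude spans πR/180 = 111177 m; at latitude φ, 1° of longitude spans that × cos φ = 94153.9 m, so Δλ = 46.31 / 94153.9 × 3600 = 1.771″.

Δλ = 1.8″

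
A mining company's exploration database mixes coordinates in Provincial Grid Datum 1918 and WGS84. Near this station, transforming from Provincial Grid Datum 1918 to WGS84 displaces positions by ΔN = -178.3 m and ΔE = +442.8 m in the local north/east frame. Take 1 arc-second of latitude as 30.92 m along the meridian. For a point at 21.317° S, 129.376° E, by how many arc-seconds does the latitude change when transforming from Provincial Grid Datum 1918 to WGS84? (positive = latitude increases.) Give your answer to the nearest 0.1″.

1″ of latitude = 30.92 m, so Δφ = -178.3 / 30.92 = -5.766″.

Δφ = -5.8″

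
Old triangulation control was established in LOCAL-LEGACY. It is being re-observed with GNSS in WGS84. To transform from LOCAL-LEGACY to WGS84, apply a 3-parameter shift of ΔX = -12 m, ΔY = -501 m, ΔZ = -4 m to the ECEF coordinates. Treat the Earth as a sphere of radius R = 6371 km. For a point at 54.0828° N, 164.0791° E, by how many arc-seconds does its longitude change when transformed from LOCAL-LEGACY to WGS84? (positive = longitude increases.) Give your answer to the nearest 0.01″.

Δλ = 26.77″

sin φ = 0.809866, cos φ = 0.586616, sin λ = 0.274310, cos λ = -0.961641.
East component: ΔE = −sin λ·ΔX + cos λ·ΔY = −(0.274310)(-12) + (-0.961641)(-501) = 485.07 m.
1° of latitude spans πR/180 = 111195 m; at latitude φ, 1° of longitude spans that × cos φ = 65228.7 m, so Δλ = 485.07 / 65228.7 × 3600 = 26.771″.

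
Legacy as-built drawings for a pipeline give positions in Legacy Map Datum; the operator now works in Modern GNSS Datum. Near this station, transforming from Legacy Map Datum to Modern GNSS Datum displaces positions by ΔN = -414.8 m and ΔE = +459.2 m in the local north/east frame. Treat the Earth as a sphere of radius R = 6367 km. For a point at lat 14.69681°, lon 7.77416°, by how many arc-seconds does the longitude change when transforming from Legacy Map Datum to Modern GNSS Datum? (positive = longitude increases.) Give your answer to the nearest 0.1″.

At latitude 14.69681°, cos φ = 0.967282.
One radian of longitude at latitude φ spans R cos φ, so Δλ = ΔE / (R cos φ) = 459.2 / (6367000 × 0.967282) = 7.4561e-05 rad = 15.379″.

Δλ = 15.4″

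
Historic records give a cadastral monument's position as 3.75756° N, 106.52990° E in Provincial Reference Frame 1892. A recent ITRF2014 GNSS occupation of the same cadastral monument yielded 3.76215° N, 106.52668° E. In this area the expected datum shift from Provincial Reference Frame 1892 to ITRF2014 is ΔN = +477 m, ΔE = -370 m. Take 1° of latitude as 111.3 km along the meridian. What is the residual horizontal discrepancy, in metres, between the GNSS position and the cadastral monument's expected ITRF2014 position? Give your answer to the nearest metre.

36 m

Observed coordinate differences: Δφ = +0.00459°, Δλ = -0.00322°.
Converting to metres (1° lat = 111300 m, cos φ = 0.997850): observed ΔN = 510.9 m, observed ΔE = -357.6 m.
Subtracting the expected shift leaves a residual of 510.9 − (477) = 33.9 m north and -357.6 − (-370) = 12.4 m east.
Residual distance = √(33.9² + 12.4²) = 36.1 m.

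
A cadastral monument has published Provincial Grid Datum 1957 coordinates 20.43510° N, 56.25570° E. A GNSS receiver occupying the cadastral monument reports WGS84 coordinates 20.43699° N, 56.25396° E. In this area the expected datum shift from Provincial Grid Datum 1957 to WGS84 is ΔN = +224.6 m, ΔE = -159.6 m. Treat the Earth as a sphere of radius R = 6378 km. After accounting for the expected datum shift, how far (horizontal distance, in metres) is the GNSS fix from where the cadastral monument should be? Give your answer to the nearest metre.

26 m

Observed coordinate differences: Δφ = +0.00189°, Δλ = -0.00174°.
Converting to metres (1° lat = 111317 m, cos φ = 0.937068): observed ΔN = 210.4 m, observed ΔE = -181.5 m.
Subtracting the expected shift leaves a residual of 210.4 − (224.6) = -14.2 m north and -181.5 − (-159.6) = -21.9 m east.
Residual distance = √((-14.2)² + (-21.9)²) = 26.1 m.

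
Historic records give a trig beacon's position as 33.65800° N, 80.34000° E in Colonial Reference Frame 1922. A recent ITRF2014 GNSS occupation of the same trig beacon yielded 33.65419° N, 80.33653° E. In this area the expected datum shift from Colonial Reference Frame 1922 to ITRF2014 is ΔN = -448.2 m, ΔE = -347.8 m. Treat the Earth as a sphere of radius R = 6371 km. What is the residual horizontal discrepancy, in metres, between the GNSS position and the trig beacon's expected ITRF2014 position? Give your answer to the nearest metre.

Observed coordinate differences: Δφ = -0.00381°, Δλ = -0.00347°.
Converting to metres (1° lat = 111195 m, cos φ = 0.832361): observed ΔN = -423.7 m, observed ΔE = -321.2 m.
Subtracting the expected shift leaves a residual of -423.7 − (-448.2) = 24.5 m north and -321.2 − (-347.8) = 26.6 m east.
Residual distance = √(24.5² + 26.6²) = 36.2 m.

36 m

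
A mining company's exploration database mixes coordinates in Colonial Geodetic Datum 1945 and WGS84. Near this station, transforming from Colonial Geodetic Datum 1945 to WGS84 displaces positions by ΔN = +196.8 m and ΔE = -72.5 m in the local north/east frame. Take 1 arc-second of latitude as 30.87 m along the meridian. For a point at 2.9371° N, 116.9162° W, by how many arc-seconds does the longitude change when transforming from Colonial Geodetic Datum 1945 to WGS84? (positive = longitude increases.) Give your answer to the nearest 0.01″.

Δλ = -2.35″

At latitude 2.9371°, cos φ = 0.998686.
1″ of longitude at this latitude = 30.87 × cos φ = 30.8294 m, so Δλ = -72.5 / 30.8294 = -2.352″.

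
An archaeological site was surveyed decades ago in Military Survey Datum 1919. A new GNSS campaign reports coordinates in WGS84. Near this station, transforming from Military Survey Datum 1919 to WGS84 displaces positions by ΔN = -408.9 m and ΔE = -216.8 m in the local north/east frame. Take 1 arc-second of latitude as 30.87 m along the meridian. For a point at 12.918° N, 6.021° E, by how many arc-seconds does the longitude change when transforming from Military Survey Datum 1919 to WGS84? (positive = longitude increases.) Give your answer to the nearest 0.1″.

Δλ = -7.2″

At latitude 12.918°, cos φ = 0.974691.
1″ of longitude at this latitude = 30.87 × cos φ = 30.0887 m, so Δλ = -216.8 / 30.0887 = -7.205″.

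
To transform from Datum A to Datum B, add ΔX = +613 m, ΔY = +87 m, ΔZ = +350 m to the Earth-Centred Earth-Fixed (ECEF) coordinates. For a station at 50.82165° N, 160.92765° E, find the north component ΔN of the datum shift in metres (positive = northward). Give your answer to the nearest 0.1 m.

At φ = 50.82165°, λ = 160.92765°: sin φ = 0.775183, cos φ = 0.631736, sin λ = 0.326762, cos λ = -0.945107.
ΔN = −sin φ cos λ·ΔX − sin φ sin λ·ΔY + cos φ·ΔZ = −(0.775183)(-0.945107)(613) − (0.775183)(0.326762)(87) + (0.631736)(350) = 648.17 m.

ΔN = 648.2 m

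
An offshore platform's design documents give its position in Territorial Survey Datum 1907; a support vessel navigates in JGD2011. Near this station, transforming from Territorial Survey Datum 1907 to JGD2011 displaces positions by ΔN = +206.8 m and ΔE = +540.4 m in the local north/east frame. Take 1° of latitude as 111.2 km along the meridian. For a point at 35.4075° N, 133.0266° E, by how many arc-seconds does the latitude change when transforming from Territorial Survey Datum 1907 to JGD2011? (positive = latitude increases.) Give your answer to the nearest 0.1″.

1° of latitude = 111.2 km, so Δφ = 206.8 / 111200 = 0.0018597° = 6.695″.

Δφ = 6.7″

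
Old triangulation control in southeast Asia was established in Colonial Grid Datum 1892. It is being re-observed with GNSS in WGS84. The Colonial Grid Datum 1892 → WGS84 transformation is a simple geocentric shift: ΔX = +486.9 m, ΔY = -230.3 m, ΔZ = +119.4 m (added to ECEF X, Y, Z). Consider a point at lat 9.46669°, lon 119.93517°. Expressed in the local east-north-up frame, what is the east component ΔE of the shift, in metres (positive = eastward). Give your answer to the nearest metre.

At φ = 9.46669°, λ = 119.93517°: sin φ = 0.164474, cos φ = 0.986381, sin λ = 0.866591, cos λ = -0.499020.
ΔE = −sin λ·ΔX + cos λ·ΔY = −(0.866591)·(486.9) + (-0.499020)·(-230.3) = -307.02 m.

ΔE = -307 m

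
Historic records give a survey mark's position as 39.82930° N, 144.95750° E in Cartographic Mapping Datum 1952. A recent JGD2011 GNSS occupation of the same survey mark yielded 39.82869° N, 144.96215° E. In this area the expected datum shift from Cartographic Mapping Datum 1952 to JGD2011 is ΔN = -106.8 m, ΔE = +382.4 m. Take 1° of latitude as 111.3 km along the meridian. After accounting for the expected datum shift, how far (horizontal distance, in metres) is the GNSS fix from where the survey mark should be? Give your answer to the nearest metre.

Observed coordinate differences: Δφ = -0.00061°, Δλ = +0.00465°.
Converting to metres (1° lat = 111300 m, cos φ = 0.767956): observed ΔN = -67.9 m, observed ΔE = 397.5 m.
Subtracting the expected shift leaves a residual of -67.9 − (-106.8) = 38.9 m north and 397.5 − (382.4) = 15.1 m east.
Residual distance = √(38.9² + 15.1²) = 41.7 m.

42 m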